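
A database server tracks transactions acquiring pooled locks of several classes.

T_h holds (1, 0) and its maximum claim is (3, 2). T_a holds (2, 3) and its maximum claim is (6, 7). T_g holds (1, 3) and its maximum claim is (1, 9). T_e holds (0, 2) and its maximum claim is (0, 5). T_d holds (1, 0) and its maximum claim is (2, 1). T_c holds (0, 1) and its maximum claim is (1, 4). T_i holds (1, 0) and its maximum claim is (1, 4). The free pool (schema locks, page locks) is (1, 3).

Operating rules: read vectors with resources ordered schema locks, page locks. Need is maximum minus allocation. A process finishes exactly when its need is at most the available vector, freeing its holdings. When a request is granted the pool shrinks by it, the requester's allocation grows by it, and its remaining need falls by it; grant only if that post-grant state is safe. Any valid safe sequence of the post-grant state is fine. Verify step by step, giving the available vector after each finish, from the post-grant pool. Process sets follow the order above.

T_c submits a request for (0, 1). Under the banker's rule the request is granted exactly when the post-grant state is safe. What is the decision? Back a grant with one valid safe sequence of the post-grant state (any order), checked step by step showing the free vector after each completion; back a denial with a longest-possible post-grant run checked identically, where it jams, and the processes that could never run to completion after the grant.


GRANT — the state after the grant stays safe, e.g. via T_c, T_e, T_g, T_h, T_i, T_a, T_d.
Key observation: even at the reduced pool (1, 2), T_c fits immediately, so safety survives the grant.
Step-by-step check of the post-grant state:
  pool = (1, 2)
  run T_c (needs (1, 2), free (1, 2)); after release of (0, 2) the pool is (1, 4)
  run T_e (needs (0, 3), free (1, 4)); after release of (0, 2) the pool is (1, 6)
  run T_g (needs (0, 6), free (1, 6)); after release of (1, 3) the pool is (2, 9)
  run T_h (needs (2, 2), free (2, 9)); after release of (1, 0) the pool is (3, 9)
  run T_i (needs (0, 4), free (3, 9)); after release of (1, 0) the pool is (4, 9)
  run T_a (needs (4, 4), free (4, 9)); after release of (2, 3) the pool is (6, 12)
  run T_d (needs (1, 1), free (6, 12)); after release of (1, 0) the pool is (7, 12)


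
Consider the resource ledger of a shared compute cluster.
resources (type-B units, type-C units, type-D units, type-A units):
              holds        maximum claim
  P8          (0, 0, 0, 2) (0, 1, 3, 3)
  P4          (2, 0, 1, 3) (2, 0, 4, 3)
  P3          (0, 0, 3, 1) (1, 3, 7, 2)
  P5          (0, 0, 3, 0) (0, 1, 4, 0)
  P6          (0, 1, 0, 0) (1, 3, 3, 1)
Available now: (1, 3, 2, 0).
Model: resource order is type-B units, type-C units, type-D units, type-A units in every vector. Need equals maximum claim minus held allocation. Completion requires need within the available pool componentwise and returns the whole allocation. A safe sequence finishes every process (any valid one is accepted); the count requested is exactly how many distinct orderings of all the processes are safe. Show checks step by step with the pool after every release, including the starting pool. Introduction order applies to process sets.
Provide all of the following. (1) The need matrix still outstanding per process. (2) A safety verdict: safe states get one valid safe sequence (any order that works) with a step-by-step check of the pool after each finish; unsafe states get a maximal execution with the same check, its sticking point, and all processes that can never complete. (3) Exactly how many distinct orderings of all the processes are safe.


(1) Remaining need (order type-B units, type-C units, type-D units, type-A units):
  P8: (0, 1, 3, 1)
  P4: (0, 0, 3, 0)
  P3: (1, 3, 4, 1)
  P5: (0, 1, 1, 0)
  P6: (1, 2, 3, 1)
(2) SAFE. One safe sequence: P5, P4, P3, P6, P8.
Key observation: P3 marks the first exact bind of the order: its need (1, 3, 4, 1) fits the free (3, 3, 6, 3) with zero slack on a requested resource.
Step-by-step check:
  pool = (1, 3, 2, 0)
  P5 needs (0, 1, 1, 0) <= (1, 3, 2, 0) -> finishes; pool += (0, 0, 3, 0) = (1, 3, 5, 0)
  P4 needs (0, 0, 3, 0) <= (1, 3, 5, 0) -> finishes; pool += (2, 0, 1, 3) = (3, 3, 6, 3)
  P3 needs (1, 3, 4, 1) <= (3, 3, 6, 3) -> finishes; pool += (0, 0, 3, 1) = (3, 3, 9, 4)
  P6 needs (1, 2, 3, 1) <= (3, 3, 9, 4) -> finishes; pool += (0, 1, 0, 0) = (3, 4, 9, 4)
  P8 needs (0, 1, 3, 1) <= (3, 4, 9, 4) -> finishes; pool += (0, 0, 0, 2) = (3, 4, 9, 6)
(3) Exactly 6 of the possible complete orderings are safe sequences.


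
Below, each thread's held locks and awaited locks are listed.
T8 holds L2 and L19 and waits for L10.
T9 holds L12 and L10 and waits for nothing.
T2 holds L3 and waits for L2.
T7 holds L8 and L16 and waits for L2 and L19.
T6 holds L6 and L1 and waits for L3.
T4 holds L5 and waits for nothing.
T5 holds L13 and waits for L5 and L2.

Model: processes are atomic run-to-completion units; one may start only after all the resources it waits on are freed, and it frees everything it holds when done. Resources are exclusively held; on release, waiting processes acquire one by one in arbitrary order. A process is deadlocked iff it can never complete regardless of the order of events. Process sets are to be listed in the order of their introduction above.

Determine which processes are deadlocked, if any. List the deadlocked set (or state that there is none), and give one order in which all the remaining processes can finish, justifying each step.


Nothing here is deadlocked.
Key observation: the wait graph is acyclic; completion cascades from the unblocked processes through everyone else.
One completion order for the rest: T9, T8, T7, T2, T4, T5, T6.
Verifying each step:
  T9 waits on nothing -> runs at once and releases L12 and L10
  run T8 (all its waits — L10 — are resolved); releases L2 and L19
  run T7 (all its waits — L2 and L19 — are resolved); releases L8 and L16
  run T2 (all its waits — L2 — are resolved); releases L3
  T4 waits on nothing -> runs at once and releases L5
  run T5 (all its waits — L5 and L2 — are resolved); releases L13
  run T6 (all its waits — L3 — are resolved); releases L6 and L1


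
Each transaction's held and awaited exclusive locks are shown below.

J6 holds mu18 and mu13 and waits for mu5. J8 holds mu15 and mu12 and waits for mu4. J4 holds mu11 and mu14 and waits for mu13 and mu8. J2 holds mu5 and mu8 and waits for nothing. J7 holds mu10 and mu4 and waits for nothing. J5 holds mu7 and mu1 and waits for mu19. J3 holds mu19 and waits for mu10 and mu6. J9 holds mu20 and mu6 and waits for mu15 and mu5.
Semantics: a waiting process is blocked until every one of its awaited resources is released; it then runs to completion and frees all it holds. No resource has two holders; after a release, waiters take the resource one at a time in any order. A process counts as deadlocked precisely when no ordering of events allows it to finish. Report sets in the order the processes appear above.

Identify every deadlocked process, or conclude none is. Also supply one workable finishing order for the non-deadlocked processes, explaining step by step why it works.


The deadlocked set is empty.
Key observation: the wait graph is acyclic; completion cascades from the unblocked processes through everyone else.
A valid finishing order for the others: J2, J7, J6, J8, J9, J3, J4, J5.
Check, step by step:
  J2 waits on nothing -> runs at once and releases mu5 and mu8
  J7 waits on nothing -> runs at once and releases mu10 and mu4
  run J6 (all its waits — mu5 — are resolved); releases mu18 and mu13
  run J8 (all its waits — mu4 — are resolved); releases mu15 and mu12
  run J9 (all its waits — mu15 and mu5 — are resolved); releases mu20 and mu6
  run J3 (all its waits — mu10 and mu6 — are resolved); releases mu19
  run J4 (all its waits — mu13 and mu8 — are resolved); releases mu11 and mu14
  run J5 (all its waits — mu19 — are resolved); releases mu7 and mu1


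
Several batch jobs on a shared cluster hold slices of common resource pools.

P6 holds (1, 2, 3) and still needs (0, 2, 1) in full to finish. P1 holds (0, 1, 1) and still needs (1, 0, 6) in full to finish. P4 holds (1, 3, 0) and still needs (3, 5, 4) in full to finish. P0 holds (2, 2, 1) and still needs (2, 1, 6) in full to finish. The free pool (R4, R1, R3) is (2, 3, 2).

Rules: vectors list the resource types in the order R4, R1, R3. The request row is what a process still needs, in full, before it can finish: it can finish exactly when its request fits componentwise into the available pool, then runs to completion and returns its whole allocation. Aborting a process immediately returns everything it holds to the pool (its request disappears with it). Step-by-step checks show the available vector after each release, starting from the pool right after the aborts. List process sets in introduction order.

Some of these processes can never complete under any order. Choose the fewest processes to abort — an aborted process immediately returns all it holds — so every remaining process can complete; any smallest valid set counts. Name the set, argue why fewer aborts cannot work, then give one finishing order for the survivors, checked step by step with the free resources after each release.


The answer: abort P0.
Key observation: aborting P0 returns (2, 2, 1), and P1 — hopeless before — runs at step 3 with the returned capacity in the pool.
No smaller set exists: with zero aborts the deadlock remains.
One survivor order: P6, P4, P1. Step-by-step check (post-abort pool first):
  pool = (4, 5, 3)
  run P6 (needs (0, 2, 1), free (4, 5, 3)); after release of (1, 2, 3) the pool is (5, 7, 6)
  run P4 (needs (3, 5, 4), free (5, 7, 6)); after release of (1, 3, 0) the pool is (6, 10, 6)
  run P1 (needs (1, 0, 6), free (6, 10, 6)); after release of (0, 1, 1) the pool is (6, 11, 7)


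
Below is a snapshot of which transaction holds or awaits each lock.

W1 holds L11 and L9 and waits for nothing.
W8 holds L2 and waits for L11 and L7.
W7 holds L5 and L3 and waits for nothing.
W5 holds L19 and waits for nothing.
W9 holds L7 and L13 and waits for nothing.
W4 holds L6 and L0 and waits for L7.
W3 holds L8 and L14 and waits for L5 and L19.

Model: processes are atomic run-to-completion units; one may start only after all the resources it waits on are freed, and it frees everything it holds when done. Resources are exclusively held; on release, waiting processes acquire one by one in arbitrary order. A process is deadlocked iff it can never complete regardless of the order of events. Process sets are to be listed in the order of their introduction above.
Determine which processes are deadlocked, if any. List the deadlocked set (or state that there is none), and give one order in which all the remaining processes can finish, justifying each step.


No process is deadlocked.
Key observation: no waiting chain loops back on itself — every chain ends at a process that waits on nothing, so everyone eventually runs.
A valid finishing order for the others: W7, W9, W1, W8, W4, W5, W3.
Check, step by step:
  run W7 (it waits on nothing); releases L5 and L3
  run W9 (it waits on nothing); releases L7 and L13
  run W1 (it waits on nothing); releases L11 and L9
  W8 waits on L11 and L7 — all released -> runs and releases L2
  W4 waits on L7 — all released -> runs and releases L6 and L0
  run W5 (it waits on nothing); releases L19
  W3 waits on L5 and L19 — all released -> runs and releases L8 and L14


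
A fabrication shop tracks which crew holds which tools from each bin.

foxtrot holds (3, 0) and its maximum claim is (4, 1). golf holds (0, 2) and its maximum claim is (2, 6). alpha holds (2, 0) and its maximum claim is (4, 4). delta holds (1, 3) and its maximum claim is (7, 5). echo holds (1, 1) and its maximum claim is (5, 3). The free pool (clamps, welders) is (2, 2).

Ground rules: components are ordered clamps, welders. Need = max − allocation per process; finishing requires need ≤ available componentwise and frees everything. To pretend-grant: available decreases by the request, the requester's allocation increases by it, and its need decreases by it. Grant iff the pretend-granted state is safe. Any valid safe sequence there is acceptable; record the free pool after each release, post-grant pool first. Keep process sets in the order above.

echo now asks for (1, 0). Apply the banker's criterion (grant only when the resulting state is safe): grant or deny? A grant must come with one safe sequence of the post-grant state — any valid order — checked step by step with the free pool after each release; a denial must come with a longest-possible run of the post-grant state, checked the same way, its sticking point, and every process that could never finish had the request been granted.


GRANT. The post-grant state is safe; one safe sequence: foxtrot, echo, delta, golf, alpha.
Key observation: after the grant the pool drops to (1, 2), which still lets foxtrot finish first and unwind the rest.
Step-by-step check of the post-grant state:
  pool = (1, 2)
  foxtrot: need (1, 1) fits (1, 2); releases (3, 0), pool now (4, 2)
  echo: need (3, 2) fits (4, 2); releases (2, 1), pool now (6, 3)
  delta: need (6, 2) fits (6, 3); releases (1, 3), pool now (7, 6)
  golf: need (2, 4) fits (7, 6); releases (0, 2), pool now (7, 8)
  alpha: need (2, 4) fits (7, 8); releases (2, 0), pool now (9, 8)


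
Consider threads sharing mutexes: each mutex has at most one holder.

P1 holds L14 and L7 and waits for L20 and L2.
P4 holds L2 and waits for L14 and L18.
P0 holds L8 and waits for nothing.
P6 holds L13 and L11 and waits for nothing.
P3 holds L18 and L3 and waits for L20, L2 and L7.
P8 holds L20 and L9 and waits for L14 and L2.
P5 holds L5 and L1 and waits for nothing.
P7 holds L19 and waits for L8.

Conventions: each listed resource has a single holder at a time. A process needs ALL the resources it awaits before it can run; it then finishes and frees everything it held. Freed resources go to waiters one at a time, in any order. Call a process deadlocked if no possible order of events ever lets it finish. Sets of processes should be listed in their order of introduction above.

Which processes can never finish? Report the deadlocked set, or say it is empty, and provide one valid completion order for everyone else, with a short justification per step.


The deadlocked set is P1, P4, P3 and P8.
Key observation: along P1 -> P4 -> P1, each member waits on what the next one holds — a deadlock; P3 and P8 are caught in further circular waits.
A valid finishing order for the others: P5, P0, P7, P6.
Check, step by step:
  run P5 (it waits on nothing); releases L5 and L1
  run P0 (it waits on nothing); releases L8
  P7 waits on L8 — all released -> runs and releases L19
  run P6 (it waits on nothing); releases L13 and L11


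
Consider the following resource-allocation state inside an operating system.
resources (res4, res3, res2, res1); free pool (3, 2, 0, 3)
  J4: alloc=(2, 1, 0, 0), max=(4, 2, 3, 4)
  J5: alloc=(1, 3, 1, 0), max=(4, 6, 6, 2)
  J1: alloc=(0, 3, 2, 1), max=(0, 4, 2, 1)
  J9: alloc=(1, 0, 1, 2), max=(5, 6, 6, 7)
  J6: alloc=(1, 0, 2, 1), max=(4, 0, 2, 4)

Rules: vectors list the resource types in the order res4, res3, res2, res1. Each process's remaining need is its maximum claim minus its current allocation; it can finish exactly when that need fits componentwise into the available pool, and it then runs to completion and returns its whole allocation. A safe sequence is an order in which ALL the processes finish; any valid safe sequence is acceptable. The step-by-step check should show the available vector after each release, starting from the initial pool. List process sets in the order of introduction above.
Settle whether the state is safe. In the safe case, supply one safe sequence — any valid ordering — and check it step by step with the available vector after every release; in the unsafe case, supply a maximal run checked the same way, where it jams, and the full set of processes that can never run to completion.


The state is UNSAFE.
Key observation: once J6, J1, J4 finish, the pool peaks at (6, 6, 4, 5) — and every remaining process still needs more res2 than that.
The run J6, J1, J4 cannot be extended any further. Check, step by step:
  pool = (3, 2, 0, 3)
  J6 needs (3, 0, 0, 3) <= (3, 2, 0, 3) -> finishes; pool += (1, 0, 2, 1) = (4, 2, 2, 4)
  J1 needs (0, 1, 0, 0) <= (4, 2, 2, 4) -> finishes; pool += (0, 3, 2, 1) = (4, 5, 4, 5)
  J4 needs (2, 1, 3, 4) <= (4, 5, 4, 5) -> finishes; pool += (2, 1, 0, 0) = (6, 6, 4, 5)
  J5 still needs (3, 3, 5, 2) but only (6, 6, 4, 5) is free — short on res2
  J9 still needs (4, 6, 5, 5) but only (6, 6, 4, 5) is free — short on res2
Never able to finish: J5 and J9.


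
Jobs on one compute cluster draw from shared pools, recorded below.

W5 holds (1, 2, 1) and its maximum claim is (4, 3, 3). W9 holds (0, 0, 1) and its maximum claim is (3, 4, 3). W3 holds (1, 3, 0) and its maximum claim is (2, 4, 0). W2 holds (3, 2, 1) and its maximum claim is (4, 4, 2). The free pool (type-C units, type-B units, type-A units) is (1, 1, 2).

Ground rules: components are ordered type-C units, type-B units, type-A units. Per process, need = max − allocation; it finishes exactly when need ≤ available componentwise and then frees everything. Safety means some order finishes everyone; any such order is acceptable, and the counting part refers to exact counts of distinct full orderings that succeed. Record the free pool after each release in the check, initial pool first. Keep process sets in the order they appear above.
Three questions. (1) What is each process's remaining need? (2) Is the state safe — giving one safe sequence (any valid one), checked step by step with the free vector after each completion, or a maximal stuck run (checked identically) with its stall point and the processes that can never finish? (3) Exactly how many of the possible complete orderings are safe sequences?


(1) Outstanding need per process (order type-C units, type-B units, type-A units):
  W5: (3, 1, 2)
  W9: (3, 4, 2)
  W3: (1, 1, 0)
  W2: (1, 2, 1)
(2) SAFE — a valid safe sequence is W3, W2, W5, W9.
Key observation: the order's first zero-slack moment is W3 ((1, 1, 0) needed, (1, 1, 2) free — a requested resource with nothing to spare).
Step-by-step check:
  pool = (1, 1, 2)
  W3: need (1, 1, 0) fits (1, 1, 2); releases (1, 3, 0), pool now (2, 4, 2)
  W2: need (1, 2, 1) fits (2, 4, 2); releases (3, 2, 1), pool now (5, 6, 3)
  W5: need (3, 1, 2) fits (5, 6, 3); releases (1, 2, 1), pool now (6, 8, 4)
  W9: need (3, 4, 2) fits (6, 8, 4); releases (0, 0, 1), pool now (6, 8, 5)
(3) Precisely 2 of the possible complete orderings are safe sequences.


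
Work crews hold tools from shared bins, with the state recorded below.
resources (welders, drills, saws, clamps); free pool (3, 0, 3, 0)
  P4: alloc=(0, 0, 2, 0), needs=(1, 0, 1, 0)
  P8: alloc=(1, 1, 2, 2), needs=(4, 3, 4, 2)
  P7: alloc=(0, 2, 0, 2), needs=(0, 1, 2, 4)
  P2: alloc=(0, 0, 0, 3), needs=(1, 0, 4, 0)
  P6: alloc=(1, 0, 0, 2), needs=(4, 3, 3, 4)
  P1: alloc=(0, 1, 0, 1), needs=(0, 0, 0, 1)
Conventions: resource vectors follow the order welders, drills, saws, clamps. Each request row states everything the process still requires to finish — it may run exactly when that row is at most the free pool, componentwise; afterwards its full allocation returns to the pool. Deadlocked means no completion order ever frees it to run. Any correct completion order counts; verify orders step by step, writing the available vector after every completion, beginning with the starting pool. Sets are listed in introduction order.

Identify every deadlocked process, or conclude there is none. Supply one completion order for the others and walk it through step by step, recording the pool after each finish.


The deadlocked set is P8 and P6.
Key observation: even finishing P4, P2, P1, P7 leaves just (3, 3, 5, 6) free — too little welders for any of the remaining processes.
The rest can finish in the order P4, P2, P1, P7. Check, step by step:
  pool = (3, 0, 3, 0)
  P4: need (1, 0, 1, 0) fits (3, 0, 3, 0); releases (0, 0, 2, 0), pool now (3, 0, 5, 0)
  P2: need (1, 0, 4, 0) fits (3, 0, 5, 0); releases (0, 0, 0, 3), pool now (3, 0, 5, 3)
  P1: need (0, 0, 0, 1) fits (3, 0, 5, 3); releases (0, 1, 0, 1), pool now (3, 1, 5, 4)
  P7: need (0, 1, 2, 4) fits (3, 1, 5, 4); releases (0, 2, 0, 2), pool now (3, 3, 5, 6)
The stuck group stays short no matter what:
  blocked: P8 wants (4, 3, 4, 2), pool (3, 3, 5, 6) — not enough welders
  blocked: P6 wants (4, 3, 3, 4), pool (3, 3, 5, 6) — not enough welders


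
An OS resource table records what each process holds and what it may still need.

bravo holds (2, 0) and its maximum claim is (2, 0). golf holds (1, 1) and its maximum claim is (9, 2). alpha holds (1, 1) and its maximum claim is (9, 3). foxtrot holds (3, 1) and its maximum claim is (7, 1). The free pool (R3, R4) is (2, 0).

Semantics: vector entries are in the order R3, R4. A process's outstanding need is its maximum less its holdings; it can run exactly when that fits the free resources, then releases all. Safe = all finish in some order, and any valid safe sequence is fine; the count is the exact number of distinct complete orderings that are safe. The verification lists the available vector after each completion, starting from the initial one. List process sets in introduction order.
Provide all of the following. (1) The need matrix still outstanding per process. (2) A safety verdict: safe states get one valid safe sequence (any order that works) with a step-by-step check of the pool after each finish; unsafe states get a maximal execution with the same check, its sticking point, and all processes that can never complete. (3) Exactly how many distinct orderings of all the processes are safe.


(1) Need matrix, components ordered R3, R4:
  bravo: (0, 0)
  golf: (8, 1)
  alpha: (8, 2)
  foxtrot: (4, 0)
(2) UNSAFE — no complete ordering exists.
Key observation: R3 is the bottleneck — with bravo, foxtrot done the pool holds (7, 1), short of every remaining need.
The run bravo, foxtrot cannot be extended any further. Check, step by step:
  pool = (2, 0)
  run bravo (needs (0, 0), free (2, 0)); after release of (2, 0) the pool is (4, 0)
  run foxtrot (needs (4, 0), free (4, 0)); after release of (3, 1) the pool is (7, 1)
  golf cannot run: need (8, 1) vs free (7, 1) (insufficient R3)
  alpha cannot run: need (8, 2) vs free (7, 1) (insufficient R3 and R4)
Processes that can never finish: golf and alpha.
(3) Precisely 0 of the possible complete orderings are safe sequences.


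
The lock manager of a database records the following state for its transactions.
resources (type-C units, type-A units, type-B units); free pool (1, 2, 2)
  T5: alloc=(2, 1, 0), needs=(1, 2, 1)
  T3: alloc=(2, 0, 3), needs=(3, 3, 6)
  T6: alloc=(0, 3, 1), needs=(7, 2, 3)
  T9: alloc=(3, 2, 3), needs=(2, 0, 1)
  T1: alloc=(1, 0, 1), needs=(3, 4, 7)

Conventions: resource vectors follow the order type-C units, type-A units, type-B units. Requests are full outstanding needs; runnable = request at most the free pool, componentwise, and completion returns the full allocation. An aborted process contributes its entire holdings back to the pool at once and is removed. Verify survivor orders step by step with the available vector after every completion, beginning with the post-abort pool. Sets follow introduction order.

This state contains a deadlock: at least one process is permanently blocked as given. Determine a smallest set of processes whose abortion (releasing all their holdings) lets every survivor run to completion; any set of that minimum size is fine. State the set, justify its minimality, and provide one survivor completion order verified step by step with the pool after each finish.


Abort T6.
Key observation: no ordering could ever have run T3 before the abort of T6; with (0, 3, 1) back in the pool it fits at step 3.
No smaller set exists: with zero aborts the deadlock remains.
The survivors complete as T5, T9, T3, T1. Walking it through (starting from the post-abort pool):
  pool = (1, 5, 3)
  T5: need (1, 2, 1) fits (1, 5, 3); releases (2, 1, 0), pool now (3, 6, 3)
  T9: need (2, 0, 1) fits (3, 6, 3); releases (3, 2, 3), pool now (6, 8, 6)
  T3: need (3, 3, 6) fits (6, 8, 6); releases (2, 0, 3), pool now (8, 8, 9)
  T1: need (3, 4, 7) fits (8, 8, 9); releases (1, 0, 1), pool now (9, 8, 10)


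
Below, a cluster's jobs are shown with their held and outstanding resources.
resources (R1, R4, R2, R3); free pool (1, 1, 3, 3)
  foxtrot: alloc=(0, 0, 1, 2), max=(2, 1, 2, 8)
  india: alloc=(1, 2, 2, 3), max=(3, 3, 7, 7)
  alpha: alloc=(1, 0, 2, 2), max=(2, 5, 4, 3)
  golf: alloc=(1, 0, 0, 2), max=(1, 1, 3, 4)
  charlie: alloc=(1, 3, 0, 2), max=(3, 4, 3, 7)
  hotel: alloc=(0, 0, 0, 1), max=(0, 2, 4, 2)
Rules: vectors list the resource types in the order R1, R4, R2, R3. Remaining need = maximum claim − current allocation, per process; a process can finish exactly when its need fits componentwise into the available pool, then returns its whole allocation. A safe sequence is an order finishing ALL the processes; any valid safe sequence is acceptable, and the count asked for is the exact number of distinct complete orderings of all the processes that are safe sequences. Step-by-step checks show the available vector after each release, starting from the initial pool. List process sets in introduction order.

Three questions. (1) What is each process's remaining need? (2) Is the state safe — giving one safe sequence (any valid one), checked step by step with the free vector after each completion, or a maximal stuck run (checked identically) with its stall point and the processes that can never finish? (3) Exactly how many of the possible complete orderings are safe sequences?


(1) Remaining need (order R1, R4, R2, R3):
  foxtrot: (2, 1, 1, 6)
  india: (2, 1, 5, 4)
  alpha: (1, 5, 2, 1)
  golf: (0, 1, 3, 2)
  charlie: (2, 1, 3, 5)
  hotel: (0, 2, 4, 1)
(2) UNSAFE.
Key observation: after golf, charlie, foxtrot, hotel the pool peaks at (3, 4, 4, 10), and each blocked process is short somewhere: india on R2; alpha on R4.
A maximal execution: golf, charlie, foxtrot, hotel — then nothing else fits. Verifying each step:
  pool = (1, 1, 3, 3)
  golf: need (0, 1, 3, 2) fits (1, 1, 3, 3); releases (1, 0, 0, 2), pool now (2, 1, 3, 5)
  charlie: need (2, 1, 3, 5) fits (2, 1, 3, 5); releases (1, 3, 0, 2), pool now (3, 4, 3, 7)
  foxtrot: need (2, 1, 1, 6) fits (3, 4, 3, 7); releases (0, 0, 1, 2), pool now (3, 4, 4, 9)
  hotel: need (0, 2, 4, 1) fits (3, 4, 4, 9); releases (0, 0, 0, 1), pool now (3, 4, 4, 10)
  india cannot run: need (2, 1, 5, 4) vs free (3, 4, 4, 10) (insufficient R2)
  alpha cannot run: need (1, 5, 2, 1) vs free (3, 4, 4, 10) (insufficient R4)
Permanently blocked: india and alpha.
(3) The exact count: 0 of the possible complete orderings are safe sequences.


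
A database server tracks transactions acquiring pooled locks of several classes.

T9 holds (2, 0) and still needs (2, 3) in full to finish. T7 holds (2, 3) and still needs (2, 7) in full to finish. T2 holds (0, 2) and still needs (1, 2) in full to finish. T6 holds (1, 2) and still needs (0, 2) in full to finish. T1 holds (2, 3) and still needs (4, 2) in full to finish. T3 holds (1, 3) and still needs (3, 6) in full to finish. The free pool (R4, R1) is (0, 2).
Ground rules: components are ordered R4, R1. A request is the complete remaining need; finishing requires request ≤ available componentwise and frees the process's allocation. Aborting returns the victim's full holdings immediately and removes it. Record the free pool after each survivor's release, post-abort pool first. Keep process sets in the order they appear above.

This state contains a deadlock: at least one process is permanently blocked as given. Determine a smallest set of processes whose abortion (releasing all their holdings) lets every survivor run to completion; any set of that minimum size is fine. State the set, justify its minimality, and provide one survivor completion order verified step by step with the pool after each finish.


Minimum abort set: T9.
Key observation: T3 had no path to completion before; after the abort of T9 ((2, 0) returned), step 3 is where it fits.
No smaller set exists: with zero aborts the deadlock remains.
One survivor order: T6, T2, T3, T7, T1. Verifying each step (post-abort pool first):
  pool = (2, 2)
  T6: need (0, 2) fits (2, 2); releases (1, 2), pool now (3, 4)
  T2: need (1, 2) fits (3, 4); releases (0, 2), pool now (3, 6)
  T3: need (3, 6) fits (3, 6); releases (1, 3), pool now (4, 9)
  T7: need (2, 7) fits (4, 9); releases (2, 3), pool now (6, 12)
  T1: need (4, 2) fits (6, 12); releases (2, 3), pool now (8, 15)


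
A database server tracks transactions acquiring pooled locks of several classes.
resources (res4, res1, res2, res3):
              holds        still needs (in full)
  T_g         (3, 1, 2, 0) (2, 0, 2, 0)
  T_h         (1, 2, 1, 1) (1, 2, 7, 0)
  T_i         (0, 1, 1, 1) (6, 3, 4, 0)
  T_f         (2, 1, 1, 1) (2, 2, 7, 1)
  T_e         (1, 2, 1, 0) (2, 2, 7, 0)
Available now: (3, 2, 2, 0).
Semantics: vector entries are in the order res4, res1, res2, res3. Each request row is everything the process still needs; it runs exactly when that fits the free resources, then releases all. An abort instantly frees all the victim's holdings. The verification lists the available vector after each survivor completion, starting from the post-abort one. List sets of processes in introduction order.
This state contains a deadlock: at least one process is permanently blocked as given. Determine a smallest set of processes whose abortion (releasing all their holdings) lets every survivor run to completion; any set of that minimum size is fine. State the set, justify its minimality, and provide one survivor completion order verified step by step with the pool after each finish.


The answer: abort T_h and T_e.
Key observation: aborting T_h and T_e returns (2, 4, 2, 1), and T_f — hopeless before — runs at step 3 with the returned capacity in the pool.
Minimality, checking each single-abort alternative: T_g alone leaves T_h blocked (short on res2); T_h alone leaves T_f blocked (short on res2); T_i alone leaves T_h blocked (short on res2); T_f alone leaves T_h blocked (short on res2); T_e alone leaves T_h blocked (short on res2).
The survivors complete as T_g, T_i, T_f. Step-by-step check (starting from the post-abort pool):
  pool = (5, 6, 4, 1)
  T_g needs (2, 0, 2, 0) <= (5, 6, 4, 1) -> finishes; pool += (3, 1, 2, 0) = (8, 7, 6, 1)
  T_i needs (6, 3, 4, 0) <= (8, 7, 6, 1) -> finishes; pool += (0, 1, 1, 1) = (8, 8, 7, 2)
  T_f needs (2, 2, 7, 1) <= (8, 8, 7, 2) -> finishes; pool += (2, 1, 1, 1) = (10, 9, 8, 3)


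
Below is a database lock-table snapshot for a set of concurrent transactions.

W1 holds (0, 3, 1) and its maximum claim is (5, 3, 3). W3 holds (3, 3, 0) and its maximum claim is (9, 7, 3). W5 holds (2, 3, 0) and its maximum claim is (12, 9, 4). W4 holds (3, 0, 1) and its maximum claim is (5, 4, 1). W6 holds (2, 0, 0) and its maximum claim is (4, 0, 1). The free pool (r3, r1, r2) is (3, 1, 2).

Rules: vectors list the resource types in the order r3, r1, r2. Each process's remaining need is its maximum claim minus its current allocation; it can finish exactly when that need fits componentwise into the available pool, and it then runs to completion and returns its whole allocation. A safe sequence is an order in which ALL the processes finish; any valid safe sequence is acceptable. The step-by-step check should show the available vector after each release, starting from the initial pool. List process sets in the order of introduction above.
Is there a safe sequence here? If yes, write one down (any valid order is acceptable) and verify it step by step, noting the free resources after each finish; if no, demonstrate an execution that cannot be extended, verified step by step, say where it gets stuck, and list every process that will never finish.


SAFE. One safe sequence: W6, W1, W4, W3, W5.
Key observation: the order's first zero-slack moment is W1 ((5, 0, 2) needed, (5, 1, 2) free — a requested resource with nothing to spare).
Walking it through:
  pool = (3, 1, 2)
  run W6 (needs (2, 0, 1), free (3, 1, 2)); after release of (2, 0, 0) the pool is (5, 1, 2)
  run W1 (needs (5, 0, 2), free (5, 1, 2)); after release of (0, 3, 1) the pool is (5, 4, 3)
  run W4 (needs (2, 4, 0), free (5, 4, 3)); after release of (3, 0, 1) the pool is (8, 4, 4)
  run W3 (needs (6, 4, 3), free (8, 4, 4)); after release of (3, 3, 0) the pool is (11, 7, 4)
  run W5 (needs (10, 6, 4), free (11, 7, 4)); after release of (2, 3, 0) the pool is (13, 10, 4)


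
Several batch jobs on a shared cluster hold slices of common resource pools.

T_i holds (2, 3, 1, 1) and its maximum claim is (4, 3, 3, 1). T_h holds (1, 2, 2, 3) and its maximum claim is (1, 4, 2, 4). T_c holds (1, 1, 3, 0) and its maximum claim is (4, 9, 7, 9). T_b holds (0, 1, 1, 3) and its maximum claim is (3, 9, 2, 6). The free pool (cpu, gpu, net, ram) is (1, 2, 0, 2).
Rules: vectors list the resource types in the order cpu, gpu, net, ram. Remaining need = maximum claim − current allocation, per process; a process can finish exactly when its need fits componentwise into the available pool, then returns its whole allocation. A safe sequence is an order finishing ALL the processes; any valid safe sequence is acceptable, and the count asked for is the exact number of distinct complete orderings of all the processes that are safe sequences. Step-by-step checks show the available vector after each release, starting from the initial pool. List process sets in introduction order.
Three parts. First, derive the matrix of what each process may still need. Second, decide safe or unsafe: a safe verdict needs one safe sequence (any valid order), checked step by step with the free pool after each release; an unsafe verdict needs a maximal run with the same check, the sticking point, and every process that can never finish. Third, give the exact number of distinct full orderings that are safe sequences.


(1) Need matrix, components ordered cpu, gpu, net, ram:
  T_i: (2, 0, 2, 0)
  T_h: (0, 2, 0, 1)
  T_c: (3, 8, 4, 9)
  T_b: (3, 8, 1, 3)
(2) The state is UNSAFE.
Key observation: T_h, T_i can finish, but then (4, 7, 3, 6) is all there is, and the blocked group's gpu demands exceed it.
A maximal execution: T_h, T_i — then nothing else fits. Verifying each step:
  pool = (1, 2, 0, 2)
  T_h: need (0, 2, 0, 1) fits (1, 2, 0, 2); releases (1, 2, 2, 3), pool now (2, 4, 2, 5)
  T_i: need (2, 0, 2, 0) fits (2, 4, 2, 5); releases (2, 3, 1, 1), pool now (4, 7, 3, 6)
  T_c cannot run: need (3, 8, 4, 9) vs free (4, 7, 3, 6) (insufficient gpu, net and ram)
  T_b cannot run: need (3, 8, 1, 3) vs free (4, 7, 3, 6) (insufficient gpu)
Permanently blocked: T_c and T_b.
(3) The exact count: 0 of the possible complete orderings are safe sequences.


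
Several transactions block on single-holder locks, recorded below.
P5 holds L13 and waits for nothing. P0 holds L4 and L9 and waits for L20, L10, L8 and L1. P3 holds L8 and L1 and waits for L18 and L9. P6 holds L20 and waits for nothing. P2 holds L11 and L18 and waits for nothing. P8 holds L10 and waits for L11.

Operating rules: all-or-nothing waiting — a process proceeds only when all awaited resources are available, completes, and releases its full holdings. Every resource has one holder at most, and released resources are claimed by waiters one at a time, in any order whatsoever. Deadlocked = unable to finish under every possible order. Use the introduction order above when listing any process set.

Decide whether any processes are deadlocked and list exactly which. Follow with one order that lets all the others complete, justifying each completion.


The deadlocked set is P0 and P3.
Key observation: along P0 -> P3 -> P0, each member waits on what the next one holds — a deadlock; no other process is dragged down with it.
One completion order for the rest: P2, P8, P5, P6.
Walking it through:
  run P2 (it waits on nothing); releases L11 and L18
  P8 waits on L11 — all released -> runs and releases L10
  run P5 (it waits on nothing); releases L13
  run P6 (it waits on nothing); releases L20


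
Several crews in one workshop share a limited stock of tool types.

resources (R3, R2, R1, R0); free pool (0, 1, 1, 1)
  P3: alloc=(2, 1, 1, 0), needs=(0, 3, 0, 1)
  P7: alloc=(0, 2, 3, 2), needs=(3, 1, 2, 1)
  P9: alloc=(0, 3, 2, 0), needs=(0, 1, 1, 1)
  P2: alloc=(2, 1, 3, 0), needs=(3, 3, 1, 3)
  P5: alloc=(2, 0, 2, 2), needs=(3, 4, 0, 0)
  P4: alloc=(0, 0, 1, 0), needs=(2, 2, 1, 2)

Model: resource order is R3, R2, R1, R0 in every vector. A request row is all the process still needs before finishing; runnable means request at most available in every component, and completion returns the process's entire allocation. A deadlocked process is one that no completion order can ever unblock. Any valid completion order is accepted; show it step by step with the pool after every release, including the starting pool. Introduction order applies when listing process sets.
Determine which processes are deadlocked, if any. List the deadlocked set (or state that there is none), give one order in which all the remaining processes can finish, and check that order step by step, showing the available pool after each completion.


Deadlocked set: P7, P2, P5 and P4.
Key observation: after P9, P3 the pool peaks at (2, 5, 4, 1), and each blocked process is short somewhere: P7 on R3; P2 on R3, R0; P5 on R3; P4 on R0.
The rest can finish in the order P9, P3. Walking it through:
  pool = (0, 1, 1, 1)
  run P9 (needs (0, 1, 1, 1), free (0, 1, 1, 1)); after release of (0, 3, 2, 0) the pool is (0, 4, 3, 1)
  run P3 (needs (0, 3, 0, 1), free (0, 4, 3, 1)); after release of (2, 1, 1, 0) the pool is (2, 5, 4, 1)
The blocked processes can never fit:
  blocked: P7 wants (3, 1, 2, 1), pool (2, 5, 4, 1) — not enough R3
  blocked: P2 wants (3, 3, 1, 3), pool (2, 5, 4, 1) — not enough R3 and R0
  blocked: P5 wants (3, 4, 0, 0), pool (2, 5, 4, 1) — not enough R3
  blocked: P4 wants (2, 2, 1, 2), pool (2, 5, 4, 1) — not enough R0


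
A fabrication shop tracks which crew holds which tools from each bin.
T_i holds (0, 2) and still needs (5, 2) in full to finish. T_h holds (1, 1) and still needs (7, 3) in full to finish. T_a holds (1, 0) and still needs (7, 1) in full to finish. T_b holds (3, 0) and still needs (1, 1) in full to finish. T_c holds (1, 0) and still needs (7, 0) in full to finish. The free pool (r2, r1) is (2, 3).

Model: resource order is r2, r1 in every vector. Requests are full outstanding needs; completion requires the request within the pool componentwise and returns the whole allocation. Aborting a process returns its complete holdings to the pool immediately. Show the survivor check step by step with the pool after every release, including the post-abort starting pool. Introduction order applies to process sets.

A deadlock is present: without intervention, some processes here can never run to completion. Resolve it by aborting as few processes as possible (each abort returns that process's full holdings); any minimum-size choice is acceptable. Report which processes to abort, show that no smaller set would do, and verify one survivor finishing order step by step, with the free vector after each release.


Minimum abort set: T_a and T_c.
Key observation: T_h had no path to completion before; after the abort of T_a and T_c ((2, 0) returned), step 3 is where it fits.
Why nothing smaller works — every single abort fails: T_i alone leaves T_h blocked (short on r2); T_h alone leaves T_a blocked (short on r2); T_a alone leaves T_h blocked (short on r2); T_b alone leaves T_h blocked (short on r2); T_c alone leaves T_h blocked (short on r2).
One survivor order: T_b, T_i, T_h. Walking it through (post-abort pool first):
  pool = (4, 3)
  T_b needs (1, 1) <= (4, 3) -> finishes; pool += (3, 0) = (7, 3)
  T_i needs (5, 2) <= (7, 3) -> finishes; pool += (0, 2) = (7, 5)
  T_h needs (7, 3) <= (7, 5) -> finishes; pool += (1, 1) = (8, 6)


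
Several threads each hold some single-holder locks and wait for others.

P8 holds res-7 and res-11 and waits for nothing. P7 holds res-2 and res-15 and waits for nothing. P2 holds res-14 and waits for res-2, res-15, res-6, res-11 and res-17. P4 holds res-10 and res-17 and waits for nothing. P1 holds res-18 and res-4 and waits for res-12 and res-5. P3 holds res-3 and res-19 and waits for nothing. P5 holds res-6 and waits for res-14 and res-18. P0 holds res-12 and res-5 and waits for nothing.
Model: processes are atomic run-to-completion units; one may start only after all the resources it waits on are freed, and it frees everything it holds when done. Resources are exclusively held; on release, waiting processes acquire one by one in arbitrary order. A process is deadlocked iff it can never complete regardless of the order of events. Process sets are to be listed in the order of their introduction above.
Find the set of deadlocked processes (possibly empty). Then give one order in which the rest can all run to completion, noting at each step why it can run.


Deadlocked set: P2 and P5.
Key observation: the knot is the closed ring of waits P2 -> P5 -> P2; no other process is dragged down with it.
A valid finishing order for the others: P0, P4, P8, P3, P1, P7.
Step-by-step check:
  run P0 (it waits on nothing); releases res-12 and res-5
  run P4 (it waits on nothing); releases res-10 and res-17
  run P8 (it waits on nothing); releases res-7 and res-11
  run P3 (it waits on nothing); releases res-3 and res-19
  run P1 (all its waits — res-12 and res-5 — are resolved); releases res-18 and res-4
  run P7 (it waits on nothing); releases res-2 and res-15
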